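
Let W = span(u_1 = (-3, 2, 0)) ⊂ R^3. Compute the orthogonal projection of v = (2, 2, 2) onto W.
proj_W(v) = (6/13, -4/13, 0)

Set up U = [u_1 | ... | u_1] ∈ R^(3×1). The projector onto W = col(U) is P = U (U^T U)^(-1) U^T.
Compute U^T U =
  [13],
and U^T v = (-2).
Solve U^T U · c = U^T v for the coefficients: c = (-2/13). The projection is proj_W(v) = U c.
Check: (v - proj_W(v)) · u_1 = 0  (should be 0).
Result: proj_W(v) = (6/13, -4/13, 0).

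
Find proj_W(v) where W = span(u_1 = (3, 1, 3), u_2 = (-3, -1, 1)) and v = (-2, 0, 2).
proj_W(v) = (-9/5, -3/5, 2)

Set up U = [u_1 | ... | u_2] ∈ R^(3×2). The projector onto W = col(U) is P = U (U^T U)^(-1) U^T.
Compute U^T U =
  [19, -7]
  [-7, 11],
and U^T v = (0, 8).
Solve U^T U · c = U^T v for the coefficients: c = (7/20, 19/20). The projection is proj_W(v) = U c.
Check: (v - proj_W(v)) · u_1 = 0  (should be 0).
Check: (v - proj_W(v)) · u_2 = 0  (should be 0).
Result: proj_W(v) = (-9/5, -3/5, 2).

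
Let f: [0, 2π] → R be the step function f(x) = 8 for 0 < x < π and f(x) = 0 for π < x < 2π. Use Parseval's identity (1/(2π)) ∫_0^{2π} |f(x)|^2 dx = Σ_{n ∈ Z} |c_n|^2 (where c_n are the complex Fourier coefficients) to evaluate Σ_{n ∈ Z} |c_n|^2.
Σ |c_n|^2 = 32

Parseval equates the L^2 energy of f (normalised by 1/(2π)) with the ℓ^2 sum of its Fourier coefficients: (1/(2π)) ∫_0^{2π} |f|^2 = Σ |c_n|^2.
Compute the left side: (1/(2π)) [∫_0^π 8^2 dx + ∫_π^{2π} 0^2 dx] = (1/(2π)) · (64π + 0π) = (64 + 0)/2 = 32.
So Σ_{n ∈ Z} |c_n|^2 = 32.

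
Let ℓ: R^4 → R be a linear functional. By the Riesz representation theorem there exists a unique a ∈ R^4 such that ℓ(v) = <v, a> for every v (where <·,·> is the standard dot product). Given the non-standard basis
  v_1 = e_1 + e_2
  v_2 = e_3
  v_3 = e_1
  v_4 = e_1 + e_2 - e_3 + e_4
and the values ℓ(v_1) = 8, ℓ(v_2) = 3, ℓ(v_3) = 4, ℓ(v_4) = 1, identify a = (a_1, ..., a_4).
a = (4, 4, 3, -4)

Write a = (a_1, ..., a_4) in the standard basis. For each basis vector v_i, ℓ(v_i) = <v_i, a> is a linear equation in the a_j's. Collect the n equations into a matrix system V a = ℓ, where row i of V is v_i (expressed in the standard basis). Since V is invertible (lower-triangular with 1s on the diagonal, up to permutation), solve by back-substitution:
  V =
[[1, 1, 0, 0],
 [0, 0, 1, 0],
 [1, 0, 0, 0],
 [1, 1, -1, 1]]
  V a = (8, 3, 4, 1)
Solving gives a = (4, 4, 3, -4).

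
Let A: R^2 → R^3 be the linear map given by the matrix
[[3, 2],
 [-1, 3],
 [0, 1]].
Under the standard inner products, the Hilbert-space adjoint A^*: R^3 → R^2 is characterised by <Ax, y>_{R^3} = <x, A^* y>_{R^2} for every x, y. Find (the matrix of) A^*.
A^* = A^T =
[[3, -1, 0],
 [2, 3, 1]]

For real matrices with standard dot products, the defining identity <Ax, y> = <x, A^* y> gives (Ax)^T y = x^T (A^*) y, i.e. x^T A^T y = x^T (A^*) y. Since this holds for all x, y, we must have A^* = A^T. Therefore
A^* =
[[3, -1, 0],
 [2, 3, 1]].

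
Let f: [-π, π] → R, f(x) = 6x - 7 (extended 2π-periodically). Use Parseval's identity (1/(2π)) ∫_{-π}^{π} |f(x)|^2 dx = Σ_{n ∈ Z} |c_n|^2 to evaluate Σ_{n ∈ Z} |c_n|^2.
Σ |c_n|^2 = 12π^2 + 49

Expand and integrate term by term over [-π, π]:
  ∫ (6x)^2 dx = 36·(2π^3/3); ∫ 2·6·(-7)·x dx = 0 (odd integrand); ∫ (-7)^2 dx = 49·2π.
So (1/(2π)) ∫_{-π}^{π} (6x - 7)^2 dx = 36π^2/3 + 49 = 12π^2 + 49.
Parseval ⇒ Σ |c_n|^2 = 12π^2 + 49.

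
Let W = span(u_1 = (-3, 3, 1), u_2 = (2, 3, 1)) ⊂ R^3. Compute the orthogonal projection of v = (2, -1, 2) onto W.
proj_W(v) = (2, -3/10, -1/10)

Set up U = [u_1 | ... | u_2] ∈ R^(3×2). The projector onto W = col(U) is P = U (U^T U)^(-1) U^T.
Compute U^T U =
  [19, 4]
  [4, 14],
and U^T v = (-7, 3).
Solve U^T U · c = U^T v for the coefficients: c = (-11/25, 17/50). The projection is proj_W(v) = U c.
Check: (v - proj_W(v)) · u_1 = 0  (should be 0).
Check: (v - proj_W(v)) · u_2 = 0  (should be 0).
Result: proj_W(v) = (2, -3/10, -1/10).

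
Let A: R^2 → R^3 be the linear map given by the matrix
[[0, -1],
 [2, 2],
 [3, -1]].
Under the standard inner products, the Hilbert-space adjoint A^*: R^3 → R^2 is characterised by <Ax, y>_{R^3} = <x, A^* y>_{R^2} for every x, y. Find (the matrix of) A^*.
A^* = A^T =
[[0, 2, 3],
 [-1, 2, -1]]

For real matrices with standard dot products, the defining identity <Ax, y> = <x, A^* y> gives (Ax)^T y = x^T (A^*) y, i.e. x^T A^T y = x^T (A^*) y. Since this holds for all x, y, we must have A^* = A^T. Therefore
A^* =
[[0, 2, 3],
 [-1, 2, -1]].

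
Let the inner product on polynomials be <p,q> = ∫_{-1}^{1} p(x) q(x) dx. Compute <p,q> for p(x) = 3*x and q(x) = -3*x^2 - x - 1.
<p,q> = -2

Expand the product: p(x)·q(x) = -9*x^3 - 3*x^2 - 3*x.
∫_{-1}^{1} of each monomial x^k gives [2/(k+1) if k even, 0 if k odd]. Integrating term-by-term (or equivalently evaluating the antiderivative F(x) = -9*x^4/4 - x^3 - 3*x^2/2 at the endpoints):
  F(1) − F(−1) = -19/4 − (-11/4) = -2.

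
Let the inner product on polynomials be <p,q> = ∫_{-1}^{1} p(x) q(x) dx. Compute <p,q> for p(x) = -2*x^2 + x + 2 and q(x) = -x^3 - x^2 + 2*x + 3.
<p,q> = 42/5

Expand the product: p(x)·q(x) = 2*x^5 + x^4 - 7*x^3 - 6*x^2 + 7*x + 6.
∫_{-1}^{1} of each monomial x^k gives [2/(k+1) if k even, 0 if k odd]. Integrating term-by-term (or equivalently evaluating the antiderivative F(x) = x^6/3 + x^5/5 - 7*x^4/4 - 2*x^3 + 7*x^2/2 + 6*x at the endpoints):
  F(1) − F(−1) = 377/60 − (-127/60) = 42/5.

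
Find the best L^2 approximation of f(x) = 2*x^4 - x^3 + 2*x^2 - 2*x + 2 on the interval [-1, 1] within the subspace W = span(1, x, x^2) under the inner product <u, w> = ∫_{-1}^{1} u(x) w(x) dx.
g(x) = 26*x^2/7 - 13*x/5 + 64/35

The best approximation g ∈ W is the orthogonal projection of f onto W. Writing g = a_0 + a_1 x + a_2 x^2, the coefficients solve the normal equations G · a = b where
  G_{ij} = <φ_i, φ_j> and b_i = <f, φ_i>, with φ_0 = 1, φ_1 = x, φ_2 = x^2.
G =
  [2, 0, 2/3]
  [0, 2/3, 0]
  [2/3, 0, 2/5],
b = (92/15, -26/15, 284/105).
Solving gives a_0 = 64/35, a_1 = -13/5, a_2 = 26/7, so
  g(x) = 26*x^2/7 - 13*x/5 + 64/35.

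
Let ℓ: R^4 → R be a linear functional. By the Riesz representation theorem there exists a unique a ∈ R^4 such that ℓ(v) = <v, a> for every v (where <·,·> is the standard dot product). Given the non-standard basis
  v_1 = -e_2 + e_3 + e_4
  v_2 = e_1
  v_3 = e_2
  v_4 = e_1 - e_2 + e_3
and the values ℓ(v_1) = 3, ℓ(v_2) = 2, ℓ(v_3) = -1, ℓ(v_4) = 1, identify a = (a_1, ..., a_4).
a = (2, -1, -2, 4)

Write a = (a_1, ..., a_4) in the standard basis. For each basis vector v_i, ℓ(v_i) = <v_i, a> is a linear equation in the a_j's. Collect the n equations into a matrix system V a = ℓ, where row i of V is v_i (expressed in the standard basis). Since V is invertible (lower-triangular with 1s on the diagonal, up to permutation), solve by back-substitution:
  V =
[[0, -1, 1, 1],
 [1, 0, 0, 0],
 [0, 1, 0, 0],
 [1, -1, 1, 0]]
  V a = (3, 2, -1, 1)
Solving gives a = (2, -1, -2, 4).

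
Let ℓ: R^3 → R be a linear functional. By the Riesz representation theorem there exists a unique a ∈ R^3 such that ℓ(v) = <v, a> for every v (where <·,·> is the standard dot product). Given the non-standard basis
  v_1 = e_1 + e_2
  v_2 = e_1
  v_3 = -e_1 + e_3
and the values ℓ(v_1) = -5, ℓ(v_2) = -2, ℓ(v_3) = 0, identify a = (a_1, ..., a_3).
a = (-2, -3, -2)

Write a = (a_1, ..., a_3) in the standard basis. For each basis vector v_i, ℓ(v_i) = <v_i, a> is a linear equation in the a_j's. Collect the n equations into a matrix system V a = ℓ, where row i of V is v_i (expressed in the standard basis). Since V is invertible (lower-triangular with 1s on the diagonal, up to permutation), solve by back-substitution:
  V =
[[1, 1, 0],
 [1, 0, 0],
 [-1, 0, 1]]
  V a = (-5, -2, 0)
Solving gives a = (-2, -3, -2).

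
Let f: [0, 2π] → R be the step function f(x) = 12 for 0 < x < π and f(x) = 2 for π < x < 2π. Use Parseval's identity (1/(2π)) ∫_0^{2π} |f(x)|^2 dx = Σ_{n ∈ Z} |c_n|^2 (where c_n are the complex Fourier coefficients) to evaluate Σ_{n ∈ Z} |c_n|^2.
Σ |c_n|^2 = 74

Parseval equates the L^2 energy of f (normalised by 1/(2π)) with the ℓ^2 sum of its Fourier coefficients: (1/(2π)) ∫_0^{2π} |f|^2 = Σ |c_n|^2.
Compute the left side: (1/(2π)) [∫_0^π 12^2 dx + ∫_π^{2π} 2^2 dx] = (1/(2π)) · (144π + 4π) = (144 + 4)/2 = 74.
So Σ_{n ∈ Z} |c_n|^2 = 74.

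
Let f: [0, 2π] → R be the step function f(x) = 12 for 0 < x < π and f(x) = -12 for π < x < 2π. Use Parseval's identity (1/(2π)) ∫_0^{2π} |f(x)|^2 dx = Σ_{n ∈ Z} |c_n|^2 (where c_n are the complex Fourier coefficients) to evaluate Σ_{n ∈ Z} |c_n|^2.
Σ |c_n|^2 = 144

Parseval equates the L^2 energy of f (normalised by 1/(2π)) with the ℓ^2 sum of its Fourier coefficients: (1/(2π)) ∫_0^{2π} |f|^2 = Σ |c_n|^2.
Compute the left side: (1/(2π)) [∫_0^π 12^2 dx + ∫_π^{2π} (-12)^2 dx] = (1/(2π)) · (144π + 144π) = (144 + 144)/2 = 144.
So Σ_{n ∈ Z} |c_n|^2 = 144.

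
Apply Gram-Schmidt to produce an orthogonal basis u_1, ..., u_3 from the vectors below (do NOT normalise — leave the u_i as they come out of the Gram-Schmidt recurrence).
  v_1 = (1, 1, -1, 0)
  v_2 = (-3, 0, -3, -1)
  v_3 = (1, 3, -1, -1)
Orthogonal basis:
  u_1 = (1, 1, -1, 0)
  u_2 = (-3, 0, -3, -1)
  u_3 = (-29/57, 4/3, 47/57, -18/19)

Apply the Gram-Schmidt recurrence
  u_1 = v_1
  u_i = v_i − Σ_{j<i} ((v_i · u_j) / (u_j · u_j)) · u_j.

Step by step this gives:
  u_1 = (1, 1, -1, 0)
  u_2 = (-3, 0, -3, -1)
  u_3 = (-29/57, 4/3, 47/57, -18/19)

Orthogonality check:
  u_2 · u_1 = 0 (should be 0)
  u_3 · u_1 = 0 (should be 0)
  u_3 · u_2 = 0 (should be 0)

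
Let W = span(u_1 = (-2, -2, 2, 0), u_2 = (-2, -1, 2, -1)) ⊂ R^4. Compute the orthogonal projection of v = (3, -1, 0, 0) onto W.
proj_W(v) = (1, 0, -1, 1)

Set up U = [u_1 | ... | u_2] ∈ R^(4×2). The projector onto W = col(U) is P = U (U^T U)^(-1) U^T.
Compute U^T U =
  [12, 10]
  [10, 10],
and U^T v = (-4, -5).
Solve U^T U · c = U^T v for the coefficients: c = (1/2, -1). The projection is proj_W(v) = U c.
Check: (v - proj_W(v)) · u_1 = 0  (should be 0).
Check: (v - proj_W(v)) · u_2 = 0  (should be 0).
Result: proj_W(v) = (1, 0, -1, 1).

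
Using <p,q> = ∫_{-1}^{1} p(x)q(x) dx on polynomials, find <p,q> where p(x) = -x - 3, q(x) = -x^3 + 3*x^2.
<p,q> = -28/5

Expand the product: p(x)·q(x) = x^4 - 9*x^2.
∫_{-1}^{1} of each monomial x^k gives [2/(k+1) if k even, 0 if k odd]. Integrating term-by-term (or equivalently evaluating the antiderivative F(x) = x^5/5 - 3*x^3 at the endpoints):
  F(1) − F(−1) = -14/5 − (14/5) = -28/5.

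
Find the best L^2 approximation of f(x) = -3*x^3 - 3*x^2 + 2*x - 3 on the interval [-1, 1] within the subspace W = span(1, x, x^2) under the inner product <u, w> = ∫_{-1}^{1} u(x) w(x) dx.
g(x) = -3*x^2 + x/5 - 3

The best approximation g ∈ W is the orthogonal projection of f onto W. Writing g = a_0 + a_1 x + a_2 x^2, the coefficients solve the normal equations G · a = b where
  G_{ij} = <φ_i, φ_j> and b_i = <f, φ_i>, with φ_0 = 1, φ_1 = x, φ_2 = x^2.
G =
  [2, 0, 2/3]
  [0, 2/3, 0]
  [2/3, 0, 2/5],
b = (-8, 2/15, -16/5).
Solving gives a_0 = -3, a_1 = 1/5, a_2 = -3, so
  g(x) = -3*x^2 + x/5 - 3.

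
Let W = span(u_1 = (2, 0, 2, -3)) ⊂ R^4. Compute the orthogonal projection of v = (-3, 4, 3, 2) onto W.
proj_W(v) = (-12/17, 0, -12/17, 18/17)

Set up U = [u_1 | ... | u_1] ∈ R^(4×1). The projector onto W = col(U) is P = U (U^T U)^(-1) U^T.
Compute U^T U =
  [17],
and U^T v = (-6).
Solve U^T U · c = U^T v for the coefficients: c = (-6/17). The projection is proj_W(v) = U c.
Check: (v - proj_W(v)) · u_1 = 0  (should be 0).
Result: proj_W(v) = (-12/17, 0, -12/17, 18/17).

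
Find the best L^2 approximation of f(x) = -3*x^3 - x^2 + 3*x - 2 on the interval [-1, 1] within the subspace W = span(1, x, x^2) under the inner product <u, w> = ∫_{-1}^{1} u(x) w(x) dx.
g(x) = -x^2 + 6*x/5 - 2

The best approximation g ∈ W is the orthogonal projection of f onto W. Writing g = a_0 + a_1 x + a_2 x^2, the coefficients solve the normal equations G · a = b where
  G_{ij} = <φ_i, φ_j> and b_i = <f, φ_i>, with φ_0 = 1, φ_1 = x, φ_2 = x^2.
G =
  [2, 0, 2/3]
  [0, 2/3, 0]
  [2/3, 0, 2/5],
b = (-14/3, 4/5, -26/15).
Solving gives a_0 = -2, a_1 = 6/5, a_2 = -1, so
  g(x) = -x^2 + 6*x/5 - 2.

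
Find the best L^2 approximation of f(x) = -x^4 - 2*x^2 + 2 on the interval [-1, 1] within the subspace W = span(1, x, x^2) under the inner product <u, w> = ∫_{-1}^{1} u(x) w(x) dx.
g(x) = 73/35 - 20*x^2/7

The best approximation g ∈ W is the orthogonal projection of f onto W. Writing g = a_0 + a_1 x + a_2 x^2, the coefficients solve the normal equations G · a = b where
  G_{ij} = <φ_i, φ_j> and b_i = <f, φ_i>, with φ_0 = 1, φ_1 = x, φ_2 = x^2.
G =
  [2, 0, 2/3]
  [0, 2/3, 0]
  [2/3, 0, 2/5],
b = (34/15, 0, 26/105).
Solving gives a_0 = 73/35, a_1 = 0, a_2 = -20/7, so
  g(x) = 73/35 - 20*x^2/7.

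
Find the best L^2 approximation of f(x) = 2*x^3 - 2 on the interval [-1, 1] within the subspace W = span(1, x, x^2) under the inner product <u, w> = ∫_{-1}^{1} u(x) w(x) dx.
g(x) = 6*x/5 - 2

The best approximation g ∈ W is the orthogonal projection of f onto W. Writing g = a_0 + a_1 x + a_2 x^2, the coefficients solve the normal equations G · a = b where
  G_{ij} = <φ_i, φ_j> and b_i = <f, φ_i>, with φ_0 = 1, φ_1 = x, φ_2 = x^2.
G =
  [2, 0, 2/3]
  [0, 2/3, 0]
  [2/3, 0, 2/5],
b = (-4, 4/5, -4/3).
Solving gives a_0 = -2, a_1 = 6/5, a_2 = 0, so
  g(x) = 6*x/5 - 2.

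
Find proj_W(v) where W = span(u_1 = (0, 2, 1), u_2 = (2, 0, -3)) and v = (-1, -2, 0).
proj_W(v) = (-11/14, -29/14, 1/7)

Set up U = [u_1 | ... | u_2] ∈ R^(3×2). The projector onto W = col(U) is P = U (U^T U)^(-1) U^T.
Compute U^T U =
  [5, -3]
  [-3, 13],
and U^T v = (-4, -2).
Solve U^T U · c = U^T v for the coefficients: c = (-29/28, -11/28). The projection is proj_W(v) = U c.
Check: (v - proj_W(v)) · u_1 = 0  (should be 0).
Check: (v - proj_W(v)) · u_2 = 0  (should be 0).
Result: proj_W(v) = (-11/14, -29/14, 1/7).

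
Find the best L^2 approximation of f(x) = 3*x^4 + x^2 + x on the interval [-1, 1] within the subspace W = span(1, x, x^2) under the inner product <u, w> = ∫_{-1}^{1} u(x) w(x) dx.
g(x) = 25*x^2/7 + x - 9/35

The best approximation g ∈ W is the orthogonal projection of f onto W. Writing g = a_0 + a_1 x + a_2 x^2, the coefficients solve the normal equations G · a = b where
  G_{ij} = <φ_i, φ_j> and b_i = <f, φ_i>, with φ_0 = 1, φ_1 = x, φ_2 = x^2.
G =
  [2, 0, 2/3]
  [0, 2/3, 0]
  [2/3, 0, 2/5],
b = (28/15, 2/3, 44/35).
Solving gives a_0 = -9/35, a_1 = 1, a_2 = 25/7, so
  g(x) = 25*x^2/7 + x - 9/35.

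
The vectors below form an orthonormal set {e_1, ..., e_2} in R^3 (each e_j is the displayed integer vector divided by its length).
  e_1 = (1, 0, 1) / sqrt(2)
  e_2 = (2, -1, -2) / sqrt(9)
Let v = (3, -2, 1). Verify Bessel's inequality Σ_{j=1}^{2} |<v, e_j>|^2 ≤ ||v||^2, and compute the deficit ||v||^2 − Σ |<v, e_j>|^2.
Σ |<v, e_j>|^2 = 12; ||v||^2 = 14; deficit = 2

Write each e_j = u_j / sqrt(<u_j, u_j>) where u_j is the displayed integer vector. Then <v, e_j> = <v, u_j> / sqrt(<u_j, u_j>), so |<v, e_j>|^2 = <v, u_j>^2 / <u_j, u_j>.
Coefficients: <v, e_1> = 4/sqrt(2), <v, e_2> = 6/sqrt(9).
Square and sum: Σ |<v, e_j>|^2 = 12.
Compute ||v||^2 = v·v = 14.
Deficit = 14 − 12 = 2 ≥ 0, confirming Bessel's inequality. (The deficit equals ||v − Σ <v,e_j> e_j||^2, the squared distance from v to span{e_j}.)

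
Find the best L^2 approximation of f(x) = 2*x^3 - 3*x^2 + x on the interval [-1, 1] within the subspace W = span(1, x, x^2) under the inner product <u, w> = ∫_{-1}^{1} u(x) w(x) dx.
g(x) = -3*x^2 + 11*x/5

The best approximation g ∈ W is the orthogonal projection of f onto W. Writing g = a_0 + a_1 x + a_2 x^2, the coefficients solve the normal equations G · a = b where
  G_{ij} = <φ_i, φ_j> and b_i = <f, φ_i>, with φ_0 = 1, φ_1 = x, φ_2 = x^2.
G =
  [2, 0, 2/3]
  [0, 2/3, 0]
  [2/3, 0, 2/5],
b = (-2, 22/15, -6/5).
Solving gives a_0 = 0, a_1 = 11/5, a_2 = -3, so
  g(x) = -3*x^2 + 11*x/5.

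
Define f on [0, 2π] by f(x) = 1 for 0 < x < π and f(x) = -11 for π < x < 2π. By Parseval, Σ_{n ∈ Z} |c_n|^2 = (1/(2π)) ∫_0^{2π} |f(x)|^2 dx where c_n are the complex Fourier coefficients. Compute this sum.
Σ |c_n|^2 = 61

Parseval equates the L^2 energy of f (normalised by 1/(2π)) with the ℓ^2 sum of its Fourier coefficients: (1/(2π)) ∫_0^{2π} |f|^2 = Σ |c_n|^2.
Compute the left side: (1/(2π)) [∫_0^π 1^2 dx + ∫_π^{2π} (-11)^2 dx] = (1/(2π)) · (1π + 121π) = (1 + 121)/2 = 61.
So Σ_{n ∈ Z} |c_n|^2 = 61.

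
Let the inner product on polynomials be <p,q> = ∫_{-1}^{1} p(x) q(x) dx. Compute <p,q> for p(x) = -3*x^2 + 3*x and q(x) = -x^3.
<p,q> = -6/5

Expand the product: p(x)·q(x) = 3*x^5 - 3*x^4.
∫_{-1}^{1} of each monomial x^k gives [2/(k+1) if k even, 0 if k odd]. Integrating term-by-term (or equivalently evaluating the antiderivative F(x) = x^6/2 - 3*x^5/5 at the endpoints):
  F(1) − F(−1) = -1/10 − (11/10) = -6/5.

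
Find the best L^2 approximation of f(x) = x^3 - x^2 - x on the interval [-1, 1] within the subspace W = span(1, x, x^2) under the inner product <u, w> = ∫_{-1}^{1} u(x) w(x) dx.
g(x) = -x^2 - 2*x/5

The best approximation g ∈ W is the orthogonal projection of f onto W. Writing g = a_0 + a_1 x + a_2 x^2, the coefficients solve the normal equations G · a = b where
  G_{ij} = <φ_i, φ_j> and b_i = <f, φ_i>, with φ_0 = 1, φ_1 = x, φ_2 = x^2.
G =
  [2, 0, 2/3]
  [0, 2/3, 0]
  [2/3, 0, 2/5],
b = (-2/3, -4/15, -2/5).
Solving gives a_0 = 0, a_1 = -2/5, a_2 = -1, so
  g(x) = -x^2 - 2*x/5.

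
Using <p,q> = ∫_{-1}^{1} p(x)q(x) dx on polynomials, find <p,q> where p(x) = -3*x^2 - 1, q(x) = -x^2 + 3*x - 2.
<p,q> = 148/15

Expand the product: p(x)·q(x) = 3*x^4 - 9*x^3 + 7*x^2 - 3*x + 2.
∫_{-1}^{1} of each monomial x^k gives [2/(k+1) if k even, 0 if k odd]. Integrating term-by-term (or equivalently evaluating the antiderivative F(x) = 3*x^5/5 - 9*x^4/4 + 7*x^3/3 - 3*x^2/2 + 2*x at the endpoints):
  F(1) − F(−1) = 71/60 − (-521/60) = 148/15.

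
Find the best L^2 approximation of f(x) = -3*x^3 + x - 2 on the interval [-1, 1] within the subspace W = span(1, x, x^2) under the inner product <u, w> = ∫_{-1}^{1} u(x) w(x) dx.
g(x) = -4*x/5 - 2

The best approximation g ∈ W is the orthogonal projection of f onto W. Writing g = a_0 + a_1 x + a_2 x^2, the coefficients solve the normal equations G · a = b where
  G_{ij} = <φ_i, φ_j> and b_i = <f, φ_i>, with φ_0 = 1, φ_1 = x, φ_2 = x^2.
G =
  [2, 0, 2/3]
  [0, 2/3, 0]
  [2/3, 0, 2/5],
b = (-4, -8/15, -4/3).
Solving gives a_0 = -2, a_1 = -4/5, a_2 = 0, so
  g(x) = -4*x/5 - 2.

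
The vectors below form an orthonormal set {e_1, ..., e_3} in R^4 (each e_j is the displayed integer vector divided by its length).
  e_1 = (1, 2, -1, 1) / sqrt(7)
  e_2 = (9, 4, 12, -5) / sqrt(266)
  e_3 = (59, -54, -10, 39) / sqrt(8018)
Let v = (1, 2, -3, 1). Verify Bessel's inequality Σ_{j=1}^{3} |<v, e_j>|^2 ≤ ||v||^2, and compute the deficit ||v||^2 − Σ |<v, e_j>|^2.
Σ |<v, e_j>|^2 = 2909/211; ||v||^2 = 15; deficit = 256/211

Write each e_j = u_j / sqrt(<u_j, u_j>) where u_j is the displayed integer vector. Then <v, e_j> = <v, u_j> / sqrt(<u_j, u_j>), so |<v, e_j>|^2 = <v, u_j>^2 / <u_j, u_j>.
Coefficients: <v, e_1> = 9/sqrt(7), <v, e_2> = -24/sqrt(266), <v, e_3> = 20/sqrt(8018).
Square and sum: Σ |<v, e_j>|^2 = 2909/211.
Compute ||v||^2 = v·v = 15.
Deficit = 15 − 2909/211 = 256/211 ≥ 0, confirming Bessel's inequality. (The deficit equals ||v − Σ <v,e_j> e_j||^2, the squared distance from v to span{e_j}.)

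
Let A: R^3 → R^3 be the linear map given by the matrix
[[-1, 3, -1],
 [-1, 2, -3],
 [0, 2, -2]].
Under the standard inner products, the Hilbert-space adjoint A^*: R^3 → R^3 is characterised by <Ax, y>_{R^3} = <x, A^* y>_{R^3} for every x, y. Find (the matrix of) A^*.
A^* = A^T =
[[-1, -1, 0],
 [3, 2, 2],
 [-1, -3, -2]]

For real matrices with standard dot products, the defining identity <Ax, y> = <x, A^* y> gives (Ax)^T y = x^T (A^*) y, i.e. x^T A^T y = x^T (A^*) y. Since this holds for all x, y, we must have A^* = A^T. Therefore
A^* =
[[-1, -1, 0],
 [3, 2, 2],
 [-1, -3, -2]].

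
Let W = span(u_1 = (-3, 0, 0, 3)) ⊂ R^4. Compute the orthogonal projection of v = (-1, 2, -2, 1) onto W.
proj_W(v) = (-1, 0, 0, 1)

Set up U = [u_1 | ... | u_1] ∈ R^(4×1). The projector onto W = col(U) is P = U (U^T U)^(-1) U^T.
Compute U^T U =
  [18],
and U^T v = (6).
Solve U^T U · c = U^T v for the coefficients: c = (1/3). The projection is proj_W(v) = U c.
Check: (v - proj_W(v)) · u_1 = 0  (should be 0).
Result: proj_W(v) = (-1, 0, 0, 1).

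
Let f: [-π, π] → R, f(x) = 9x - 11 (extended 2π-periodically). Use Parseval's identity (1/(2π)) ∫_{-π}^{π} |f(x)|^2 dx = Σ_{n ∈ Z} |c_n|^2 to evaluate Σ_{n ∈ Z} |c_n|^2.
Σ |c_n|^2 = 27π^2 + 121

Expand and integrate term by term over [-π, π]:
  ∫ (9x)^2 dx = 81·(2π^3/3); ∫ 2·9·(-11)·x dx = 0 (odd integrand); ∫ (-11)^2 dx = 121·2π.
So (1/(2π)) ∫_{-π}^{π} (9x - 11)^2 dx = 81π^2/3 + 121 = 27π^2 + 121.
Parseval ⇒ Σ |c_n|^2 = 27π^2 + 121.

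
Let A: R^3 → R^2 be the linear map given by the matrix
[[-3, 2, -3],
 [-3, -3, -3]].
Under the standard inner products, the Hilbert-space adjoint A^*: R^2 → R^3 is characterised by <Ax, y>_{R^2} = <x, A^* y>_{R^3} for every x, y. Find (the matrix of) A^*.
A^* = A^T =
[[-3, -3],
 [2, -3],
 [-3, -3]]

For real matrices with standard dot products, the defining identity <Ax, y> = <x, A^* y> gives (Ax)^T y = x^T (A^*) y, i.e. x^T A^T y = x^T (A^*) y. Since this holds for all x, y, we must have A^* = A^T. Therefore
A^* =
[[-3, -3],
 [2, -3],
 [-3, -3]].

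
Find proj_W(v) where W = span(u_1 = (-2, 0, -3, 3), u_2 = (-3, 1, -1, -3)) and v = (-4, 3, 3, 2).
proj_W(v) = (-149/110, 3/10, -54/55, -12/55)

Set up U = [u_1 | ... | u_2] ∈ R^(4×2). The projector onto W = col(U) is P = U (U^T U)^(-1) U^T.
Compute U^T U =
  [22, 0]
  [0, 20],
and U^T v = (5, 6).
Solve U^T U · c = U^T v for the coefficients: c = (5/22, 3/10). The projection is proj_W(v) = U c.
Check: (v - proj_W(v)) · u_1 = 0  (should be 0).
Check: (v - proj_W(v)) · u_2 = 0  (should be 0).
Result: proj_W(v) = (-149/110, 3/10, -54/55, -12/55).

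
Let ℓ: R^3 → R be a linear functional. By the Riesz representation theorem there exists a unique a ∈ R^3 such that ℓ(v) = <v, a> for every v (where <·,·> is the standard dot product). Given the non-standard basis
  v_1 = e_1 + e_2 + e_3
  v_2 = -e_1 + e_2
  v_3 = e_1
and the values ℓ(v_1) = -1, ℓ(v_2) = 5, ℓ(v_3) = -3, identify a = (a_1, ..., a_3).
a = (-3, 2, 0)

Write a = (a_1, ..., a_3) in the standard basis. For each basis vector v_i, ℓ(v_i) = <v_i, a> is a linear equation in the a_j's. Collect the n equations into a matrix system V a = ℓ, where row i of V is v_i (expressed in the standard basis). Since V is invertible (lower-triangular with 1s on the diagonal, up to permutation), solve by back-substitution:
  V =
[[1, 1, 1],
 [-1, 1, 0],
 [1, 0, 0]]
  V a = (-1, 5, -3)
Solving gives a = (-3, 2, 0).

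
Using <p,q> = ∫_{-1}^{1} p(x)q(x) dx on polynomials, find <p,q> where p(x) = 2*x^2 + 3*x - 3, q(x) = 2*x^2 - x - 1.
<p,q> = 4/15

Expand the product: p(x)·q(x) = 4*x^4 + 4*x^3 - 11*x^2 + 3.
∫_{-1}^{1} of each monomial x^k gives [2/(k+1) if k even, 0 if k odd]. Integrating term-by-term (or equivalently evaluating the antiderivative F(x) = 4*x^5/5 + x^4 - 11*x^3/3 + 3*x at the endpoints):
  F(1) − F(−1) = 17/15 − (13/15) = 4/15.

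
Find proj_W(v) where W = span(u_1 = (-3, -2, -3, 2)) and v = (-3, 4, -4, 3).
proj_W(v) = (-57/26, -19/13, -57/26, 19/13)

Set up U = [u_1 | ... | u_1] ∈ R^(4×1). The projector onto W = col(U) is P = U (U^T U)^(-1) U^T.
Compute U^T U =
  [26],
and U^T v = (19).
Solve U^T U · c = U^T v for the coefficients: c = (19/26). The projection is proj_W(v) = U c.
Check: (v - proj_W(v)) · u_1 = 0  (should be 0).
Result: proj_W(v) = (-57/26, -19/13, -57/26, 19/13).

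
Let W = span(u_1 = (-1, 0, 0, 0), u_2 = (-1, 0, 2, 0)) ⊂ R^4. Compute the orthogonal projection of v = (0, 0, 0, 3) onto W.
proj_W(v) = (0, 0, 0, 0)

Set up U = [u_1 | ... | u_2] ∈ R^(4×2). The projector onto W = col(U) is P = U (U^T U)^(-1) U^T.
Compute U^T U =
  [1, 1]
  [1, 5],
and U^T v = (0, 0).
Solve U^T U · c = U^T v for the coefficients: c = (0, 0). The projection is proj_W(v) = U c.
Check: (v - proj_W(v)) · u_1 = 0  (should be 0).
Check: (v - proj_W(v)) · u_2 = 0  (should be 0).
Result: proj_W(v) = (0, 0, 0, 0).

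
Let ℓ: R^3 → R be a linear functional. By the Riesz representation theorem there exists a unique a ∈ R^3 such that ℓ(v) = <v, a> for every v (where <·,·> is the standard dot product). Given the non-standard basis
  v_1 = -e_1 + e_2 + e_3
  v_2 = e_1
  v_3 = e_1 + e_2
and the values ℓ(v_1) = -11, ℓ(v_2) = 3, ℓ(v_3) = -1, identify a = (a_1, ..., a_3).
a = (3, -4, -4)

Write a = (a_1, ..., a_3) in the standard basis. For each basis vector v_i, ℓ(v_i) = <v_i, a> is a linear equation in the a_j's. Collect the n equations into a matrix system V a = ℓ, where row i of V is v_i (expressed in the standard basis). Since V is invertible (lower-triangular with 1s on the diagonal, up to permutation), solve by back-substitution:
  V =
[[-1, 1, 1],
 [1, 0, 0],
 [1, 1, 0]]
  V a = (-11, 3, -1)
Solving gives a = (3, -4, -4).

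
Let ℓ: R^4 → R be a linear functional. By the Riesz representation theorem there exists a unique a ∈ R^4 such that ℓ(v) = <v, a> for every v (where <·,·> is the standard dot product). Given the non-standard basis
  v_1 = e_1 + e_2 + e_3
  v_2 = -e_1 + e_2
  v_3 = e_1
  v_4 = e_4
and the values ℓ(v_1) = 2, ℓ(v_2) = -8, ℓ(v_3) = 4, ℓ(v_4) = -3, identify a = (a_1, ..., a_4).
a = (4, -4, 2, -3)

Write a = (a_1, ..., a_4) in the standard basis. For each basis vector v_i, ℓ(v_i) = <v_i, a> is a linear equation in the a_j's. Collect the n equations into a matrix system V a = ℓ, where row i of V is v_i (expressed in the standard basis). Since V is invertible (lower-triangular with 1s on the diagonal, up to permutation), solve by back-substitution:
  V =
[[1, 1, 1, 0],
 [-1, 1, 0, 0],
 [1, 0, 0, 0],
 [0, 0, 0, 1]]
  V a = (2, -8, 4, -3)
Solving gives a = (4, -4, 2, -3).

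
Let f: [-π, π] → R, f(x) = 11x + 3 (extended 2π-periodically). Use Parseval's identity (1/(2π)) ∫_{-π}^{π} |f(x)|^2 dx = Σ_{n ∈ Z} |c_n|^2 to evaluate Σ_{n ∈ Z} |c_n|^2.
Σ |c_n|^2 = 121π^2/3 + 9

Expand and integrate term by term over [-π, π]:
  ∫ (11x)^2 dx = 121·(2π^3/3); ∫ 2·11·(3)·x dx = 0 (odd integrand); ∫ 3^2 dx = 9·2π.
So (1/(2π)) ∫_{-π}^{π} (11x + 3)^2 dx = 121π^2/3 + 9 = 121π^2/3 + 9.
Parseval ⇒ Σ |c_n|^2 = 121π^2/3 + 9.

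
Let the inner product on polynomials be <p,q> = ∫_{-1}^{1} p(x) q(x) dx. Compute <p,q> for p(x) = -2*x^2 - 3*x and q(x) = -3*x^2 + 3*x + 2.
<p,q> = -94/15

Expand the product: p(x)·q(x) = 6*x^4 + 3*x^3 - 13*x^2 - 6*x.
∫_{-1}^{1} of each monomial x^k gives [2/(k+1) if k even, 0 if k odd]. Integrating term-by-term (or equivalently evaluating the antiderivative F(x) = 6*x^5/5 + 3*x^4/4 - 13*x^3/3 - 3*x^2 at the endpoints):
  F(1) − F(−1) = -323/60 − (53/60) = -94/15.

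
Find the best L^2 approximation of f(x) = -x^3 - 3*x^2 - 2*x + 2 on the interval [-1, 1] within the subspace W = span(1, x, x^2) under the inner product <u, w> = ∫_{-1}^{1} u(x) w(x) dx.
g(x) = -3*x^2 - 13*x/5 + 2

The best approximation g ∈ W is the orthogonal projection of f onto W. Writing g = a_0 + a_1 x + a_2 x^2, the coefficients solve the normal equations G · a = b where
  G_{ij} = <φ_i, φ_j> and b_i = <f, φ_i>, with φ_0 = 1, φ_1 = x, φ_2 = x^2.
G =
  [2, 0, 2/3]
  [0, 2/3, 0]
  [2/3, 0, 2/5],
b = (2, -26/15, 2/15).
Solving gives a_0 = 2, a_1 = -13/5, a_2 = -3, so
  g(x) = -3*x^2 - 13*x/5 + 2.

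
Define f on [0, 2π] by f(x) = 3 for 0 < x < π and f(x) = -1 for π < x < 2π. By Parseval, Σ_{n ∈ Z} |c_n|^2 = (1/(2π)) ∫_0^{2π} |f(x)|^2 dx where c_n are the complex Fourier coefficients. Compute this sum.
Σ |c_n|^2 = 5

Parseval equates the L^2 energy of f (normalised by 1/(2π)) with the ℓ^2 sum of its Fourier coefficients: (1/(2π)) ∫_0^{2π} |f|^2 = Σ |c_n|^2.
Compute the left side: (1/(2π)) [∫_0^π 3^2 dx + ∫_π^{2π} (-1)^2 dx] = (1/(2π)) · (9π + 1π) = (9 + 1)/2 = 5.
So Σ_{n ∈ Z} |c_n|^2 = 5.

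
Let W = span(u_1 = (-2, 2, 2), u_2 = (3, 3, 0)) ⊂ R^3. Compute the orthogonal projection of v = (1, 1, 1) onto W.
proj_W(v) = (2/3, 4/3, 1/3)

Set up U = [u_1 | ... | u_2] ∈ R^(3×2). The projector onto W = col(U) is P = U (U^T U)^(-1) U^T.
Compute U^T U =
  [12, 0]
  [0, 18],
and U^T v = (2, 6).
Solve U^T U · c = U^T v for the coefficients: c = (1/6, 1/3). The projection is proj_W(v) = U c.
Check: (v - proj_W(v)) · u_1 = 0  (should be 0).
Check: (v - proj_W(v)) · u_2 = 0  (should be 0).
Result: proj_W(v) = (2/3, 4/3, 1/3).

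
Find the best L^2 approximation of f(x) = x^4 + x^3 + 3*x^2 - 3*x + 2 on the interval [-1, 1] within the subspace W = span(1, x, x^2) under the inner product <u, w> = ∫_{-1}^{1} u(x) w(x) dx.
g(x) = 27*x^2/7 - 12*x/5 + 67/35

The best approximation g ∈ W is the orthogonal projection of f onto W. Writing g = a_0 + a_1 x + a_2 x^2, the coefficients solve the normal equations G · a = b where
  G_{ij} = <φ_i, φ_j> and b_i = <f, φ_i>, with φ_0 = 1, φ_1 = x, φ_2 = x^2.
G =
  [2, 0, 2/3]
  [0, 2/3, 0]
  [2/3, 0, 2/5],
b = (32/5, -8/5, 296/105).
Solving gives a_0 = 67/35, a_1 = -12/5, a_2 = 27/7, so
  g(x) = 27*x^2/7 - 12*x/5 + 67/35.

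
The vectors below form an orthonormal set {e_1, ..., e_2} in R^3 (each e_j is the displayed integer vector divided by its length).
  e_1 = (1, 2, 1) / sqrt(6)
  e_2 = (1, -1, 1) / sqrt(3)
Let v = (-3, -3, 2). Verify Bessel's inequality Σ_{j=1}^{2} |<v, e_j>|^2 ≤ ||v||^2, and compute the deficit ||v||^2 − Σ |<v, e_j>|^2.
Σ |<v, e_j>|^2 = 19/2; ||v||^2 = 22; deficit = 25/2

Write each e_j = u_j / sqrt(<u_j, u_j>) where u_j is the displayed integer vector. Then <v, e_j> = <v, u_j> / sqrt(<u_j, u_j>), so |<v, e_j>|^2 = <v, u_j>^2 / <u_j, u_j>.
Coefficients: <v, e_1> = -7/sqrt(6), <v, e_2> = 2/sqrt(3).
Square and sum: Σ |<v, e_j>|^2 = 19/2.
Compute ||v||^2 = v·v = 22.
Deficit = 22 − 19/2 = 25/2 ≥ 0, confirming Bessel's inequality. (The deficit equals ||v − Σ <v,e_j> e_j||^2, the squared distance from v to span{e_j}.)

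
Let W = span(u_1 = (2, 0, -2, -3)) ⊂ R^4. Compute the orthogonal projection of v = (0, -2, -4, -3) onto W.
proj_W(v) = (2, 0, -2, -3)

Set up U = [u_1 | ... | u_1] ∈ R^(4×1). The projector onto W = col(U) is P = U (U^T U)^(-1) U^T.
Compute U^T U =
  [17],
and U^T v = (17).
Solve U^T U · c = U^T v for the coefficients: c = (1). The projection is proj_W(v) = U c.
Check: (v - proj_W(v)) · u_1 = 0  (should be 0).
Result: proj_W(v) = (2, 0, -2, -3).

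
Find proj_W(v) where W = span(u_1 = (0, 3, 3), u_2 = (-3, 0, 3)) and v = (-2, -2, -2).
proj_W(v) = (-4/3, -8/3, -4/3)

Set up U = [u_1 | ... | u_2] ∈ R^(3×2). The projector onto W = col(U) is P = U (U^T U)^(-1) U^T.
Compute U^T U =
  [18, 9]
  [9, 18],
and U^T v = (-12, 0).
Solve U^T U · c = U^T v for the coefficients: c = (-8/9, 4/9). The projection is proj_W(v) = U c.
Check: (v - proj_W(v)) · u_1 = 0  (should be 0).
Check: (v - proj_W(v)) · u_2 = 0  (should be 0).
Result: proj_W(v) = (-4/3, -8/3, -4/3).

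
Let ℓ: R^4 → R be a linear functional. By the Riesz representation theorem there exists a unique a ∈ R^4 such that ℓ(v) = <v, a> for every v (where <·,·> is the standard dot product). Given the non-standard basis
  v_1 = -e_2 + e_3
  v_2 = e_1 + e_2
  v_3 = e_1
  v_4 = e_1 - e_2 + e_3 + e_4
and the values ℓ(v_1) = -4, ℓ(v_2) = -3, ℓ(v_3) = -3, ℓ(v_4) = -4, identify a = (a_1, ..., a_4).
a = (-3, 0, -4, 3)

Write a = (a_1, ..., a_4) in the standard basis. For each basis vector v_i, ℓ(v_i) = <v_i, a> is a linear equation in the a_j's. Collect the n equations into a matrix system V a = ℓ, where row i of V is v_i (expressed in the standard basis). Since V is invertible (lower-triangular with 1s on the diagonal, up to permutation), solve by back-substitution:
  V =
[[0, -1, 1, 0],
 [1, 1, 0, 0],
 [1, 0, 0, 0],
 [1, -1, 1, 1]]
  V a = (-4, -3, -3, -4)
Solving gives a = (-3, 0, -4, 3).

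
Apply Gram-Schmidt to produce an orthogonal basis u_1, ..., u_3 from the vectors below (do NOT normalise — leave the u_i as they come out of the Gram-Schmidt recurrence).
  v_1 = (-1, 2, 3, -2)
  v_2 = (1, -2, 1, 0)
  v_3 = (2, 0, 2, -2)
Orthogonal basis:
  u_1 = (-1, 2, 3, -2)
  u_2 = (8/9, -16/9, 4/3, -2/9)
  u_3 = (22/13, 8/13, -6/13, -12/13)

Apply the Gram-Schmidt recurrence
  u_1 = v_1
  u_i = v_i − Σ_{j<i} ((v_i · u_j) / (u_j · u_j)) · u_j.

Step by step this gives:
  u_1 = (-1, 2, 3, -2)
  u_2 = (8/9, -16/9, 4/3, -2/9)
  u_3 = (22/13, 8/13, -6/13, -12/13)

Orthogonality check:
  u_2 · u_1 = 0 (should be 0)
  u_3 · u_1 = 0 (should be 0)
  u_3 · u_2 = 0 (should be 0)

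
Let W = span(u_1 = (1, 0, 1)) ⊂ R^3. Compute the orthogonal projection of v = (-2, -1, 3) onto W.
proj_W(v) = (1/2, 0, 1/2)

Set up U = [u_1 | ... | u_1] ∈ R^(3×1). The projector onto W = col(U) is P = U (U^T U)^(-1) U^T.
Compute U^T U =
  [2],
and U^T v = (1).
Solve U^T U · c = U^T v for the coefficients: c = (1/2). The projection is proj_W(v) = U c.
Check: (v - proj_W(v)) · u_1 = 0  (should be 0).
Result: proj_W(v) = (1/2, 0, 1/2).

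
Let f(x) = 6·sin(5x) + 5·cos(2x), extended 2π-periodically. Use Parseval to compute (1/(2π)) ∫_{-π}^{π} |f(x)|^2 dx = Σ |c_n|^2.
Σ |c_n|^2 = 61/2

Expand |f|^2 and use orthogonality of {sin(nx), cos(mx)} on [-π, π]:
  ∫_{-π}^{π} sin(nx)^2 dx = π, ∫ cos(mx)^2 dx = π, and cross terms integrate to 0.
So ∫_{-π}^{π} f(x)^2 dx = 6^2 · π + 5^2 · π = (36 + 25)π.
Divide by 2π: (36 + 25)/2 = 61/2.
By Parseval, this equals Σ |c_n|^2.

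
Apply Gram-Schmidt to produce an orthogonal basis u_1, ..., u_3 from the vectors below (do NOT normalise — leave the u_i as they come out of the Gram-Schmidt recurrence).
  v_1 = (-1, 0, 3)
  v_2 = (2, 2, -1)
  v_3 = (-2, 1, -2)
Orthogonal basis:
  u_1 = (-1, 0, 3)
  u_2 = (3/2, 2, 1/2)
  u_3 = (-126/65, 21/13, -42/65)

Apply the Gram-Schmidt recurrence
  u_1 = v_1
  u_i = v_i − Σ_{j<i} ((v_i · u_j) / (u_j · u_j)) · u_j.

Step by step this gives:
  u_1 = (-1, 0, 3)
  u_2 = (3/2, 2, 1/2)
  u_3 = (-126/65, 21/13, -42/65)

Orthogonality check:
  u_2 · u_1 = 0 (should be 0)
  u_3 · u_1 = 0 (should be 0)
  u_3 · u_2 = 0 (should be 0)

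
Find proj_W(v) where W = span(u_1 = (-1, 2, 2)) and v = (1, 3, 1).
proj_W(v) = (-7/9, 14/9, 14/9)

Set up U = [u_1 | ... | u_1] ∈ R^(3×1). The projector onto W = col(U) is P = U (U^T U)^(-1) U^T.
Compute U^T U =
  [9],
and U^T v = (7).
Solve U^T U · c = U^T v for the coefficients: c = (7/9). The projection is proj_W(v) = U c.
Check: (v - proj_W(v)) · u_1 = 0  (should be 0).
Result: proj_W(v) = (-7/9, 14/9, 14/9).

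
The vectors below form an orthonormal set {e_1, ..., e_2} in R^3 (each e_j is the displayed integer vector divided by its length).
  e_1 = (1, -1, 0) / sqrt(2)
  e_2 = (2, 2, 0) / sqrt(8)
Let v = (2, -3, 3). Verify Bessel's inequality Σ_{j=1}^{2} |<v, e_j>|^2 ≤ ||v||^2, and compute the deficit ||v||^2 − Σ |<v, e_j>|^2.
Σ |<v, e_j>|^2 = 13; ||v||^2 = 22; deficit = 9

Write each e_j = u_j / sqrt(<u_j, u_j>) where u_j is the displayed integer vector. Then <v, e_j> = <v, u_j> / sqrt(<u_j, u_j>), so |<v, e_j>|^2 = <v, u_j>^2 / <u_j, u_j>.
Coefficients: <v, e_1> = 5/sqrt(2), <v, e_2> = -2/sqrt(8).
Square and sum: Σ |<v, e_j>|^2 = 13.
Compute ||v||^2 = v·v = 22.
Deficit = 22 − 13 = 9 ≥ 0, confirming Bessel's inequality. (The deficit equals ||v − Σ <v,e_j> e_j||^2, the squared distance from v to span{e_j}.)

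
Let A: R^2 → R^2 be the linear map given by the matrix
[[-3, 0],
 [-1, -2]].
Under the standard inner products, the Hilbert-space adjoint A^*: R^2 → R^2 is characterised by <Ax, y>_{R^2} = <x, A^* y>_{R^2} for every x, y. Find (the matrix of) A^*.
A^* = A^T =
[[-3, -1],
 [0, -2]]

For real matrices with standard dot products, the defining identity <Ax, y> = <x, A^* y> gives (Ax)^T y = x^T (A^*) y, i.e. x^T A^T y = x^T (A^*) y. Since this holds for all x, y, we must have A^* = A^T. Therefore
A^* =
[[-3, -1],
 [0, -2]].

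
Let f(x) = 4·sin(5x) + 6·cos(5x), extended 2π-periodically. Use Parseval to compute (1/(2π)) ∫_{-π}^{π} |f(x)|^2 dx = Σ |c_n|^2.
Σ |c_n|^2 = 26

Expand |f|^2 and use orthogonality of {sin(nx), cos(mx)} on [-π, π]:
  ∫_{-π}^{π} sin(nx)^2 dx = π, ∫ cos(mx)^2 dx = π, and cross terms integrate to 0.
So ∫_{-π}^{π} f(x)^2 dx = 4^2 · π + 6^2 · π = (16 + 36)π.
Divide by 2π: (16 + 36)/2 = 26.
By Parseval, this equals Σ |c_n|^2.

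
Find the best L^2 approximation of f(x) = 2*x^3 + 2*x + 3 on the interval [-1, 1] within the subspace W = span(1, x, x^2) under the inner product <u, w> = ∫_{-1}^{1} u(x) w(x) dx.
g(x) = 16*x/5 + 3

The best approximation g ∈ W is the orthogonal projection of f onto W. Writing g = a_0 + a_1 x + a_2 x^2, the coefficients solve the normal equations G · a = b where
  G_{ij} = <φ_i, φ_j> and b_i = <f, φ_i>, with φ_0 = 1, φ_1 = x, φ_2 = x^2.
G =
  [2, 0, 2/3]
  [0, 2/3, 0]
  [2/3, 0, 2/5],
b = (6, 32/15, 2).
Solving gives a_0 = 3, a_1 = 16/5, a_2 = 0, so
  g(x) = 16*x/5 + 3.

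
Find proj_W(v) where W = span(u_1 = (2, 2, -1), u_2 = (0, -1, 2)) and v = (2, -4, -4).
proj_W(v) = (-32/29, 4/29, -56/29)

Set up U = [u_1 | ... | u_2] ∈ R^(3×2). The projector onto W = col(U) is P = U (U^T U)^(-1) U^T.
Compute U^T U =
  [9, -4]
  [-4, 5],
and U^T v = (0, -4).
Solve U^T U · c = U^T v for the coefficients: c = (-16/29, -36/29). The projection is proj_W(v) = U c.
Check: (v - proj_W(v)) · u_1 = 0  (should be 0).
Check: (v - proj_W(v)) · u_2 = 0  (should be 0).
Result: proj_W(v) = (-32/29, 4/29, -56/29).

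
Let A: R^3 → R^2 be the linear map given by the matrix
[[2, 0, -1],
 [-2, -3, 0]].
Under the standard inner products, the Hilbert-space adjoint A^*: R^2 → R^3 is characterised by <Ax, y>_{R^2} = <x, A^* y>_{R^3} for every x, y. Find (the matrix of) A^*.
A^* = A^T =
[[2, -2],
 [0, -3],
 [-1, 0]]

For real matrices with standard dot products, the defining identity <Ax, y> = <x, A^* y> gives (Ax)^T y = x^T (A^*) y, i.e. x^T A^T y = x^T (A^*) y. Since this holds for all x, y, we must have A^* = A^T. Therefore
A^* =
[[2, -2],
 [0, -3],
 [-1, 0]].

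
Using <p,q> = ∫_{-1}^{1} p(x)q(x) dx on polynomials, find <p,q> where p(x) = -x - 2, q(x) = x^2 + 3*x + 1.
<p,q> = -22/3

Expand the product: p(x)·q(x) = -x^3 - 5*x^2 - 7*x - 2.
∫_{-1}^{1} of each monomial x^k gives [2/(k+1) if k even, 0 if k odd]. Integrating term-by-term (or equivalently evaluating the antiderivative F(x) = -x^4/4 - 5*x^3/3 - 7*x^2/2 - 2*x at the endpoints):
  F(1) − F(−1) = -89/12 − (-1/12) = -22/3.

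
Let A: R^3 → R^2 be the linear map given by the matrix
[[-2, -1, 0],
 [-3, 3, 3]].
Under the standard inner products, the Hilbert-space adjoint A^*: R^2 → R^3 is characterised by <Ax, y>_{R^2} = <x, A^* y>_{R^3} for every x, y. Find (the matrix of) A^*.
A^* = A^T =
[[-2, -3],
 [-1, 3],
 [0, 3]]

For real matrices with standard dot products, the defining identity <Ax, y> = <x, A^* y> gives (Ax)^T y = x^T (A^*) y, i.e. x^T A^T y = x^T (A^*) y. Since this holds for all x, y, we must have A^* = A^T. Therefore
A^* =
[[-2, -3],
 [-1, 3],
 [0, 3]].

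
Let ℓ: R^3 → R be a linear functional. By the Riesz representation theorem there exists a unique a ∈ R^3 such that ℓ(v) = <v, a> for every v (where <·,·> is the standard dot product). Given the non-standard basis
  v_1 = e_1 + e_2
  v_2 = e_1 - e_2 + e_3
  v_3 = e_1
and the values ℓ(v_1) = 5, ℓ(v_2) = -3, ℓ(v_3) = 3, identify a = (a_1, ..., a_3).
a = (3, 2, -4)

Write a = (a_1, ..., a_3) in the standard basis. For each basis vector v_i, ℓ(v_i) = <v_i, a> is a linear equation in the a_j's. Collect the n equations into a matrix system V a = ℓ, where row i of V is v_i (expressed in the standard basis). Since V is invertible (lower-triangular with 1s on the diagonal, up to permutation), solve by back-substitution:
  V =
[[1, 1, 0],
 [1, -1, 1],
 [1, 0, 0]]
  V a = (5, -3, 3)
Solving gives a = (3, 2, -4).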